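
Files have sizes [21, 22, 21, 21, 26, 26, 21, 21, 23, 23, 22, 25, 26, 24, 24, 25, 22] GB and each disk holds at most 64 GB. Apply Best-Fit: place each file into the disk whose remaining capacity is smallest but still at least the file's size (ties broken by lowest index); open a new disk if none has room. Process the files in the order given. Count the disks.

8

21 GB → disk 1 (remaining 43 GB)
22 GB → disk 1 (remaining 21 GB)
21 GB → disk 1 (remaining 0 GB)
21 GB → disk 2 (remaining 43 GB)
26 GB → disk 2 (remaining 17 GB)
26 GB → disk 3 (remaining 38 GB)
21 GB → disk 3 (remaining 17 GB)
21 GB → disk 4 (remaining 43 GB)
23 GB → disk 4 (remaining 20 GB)
23 GB → disk 5 (remaining 41 GB)
22 GB → disk 5 (remaining 19 GB)
25 GB → disk 6 (remaining 39 GB)
26 GB → disk 6 (remaining 13 GB)
24 GB → disk 7 (remaining 40 GB)
24 GB → disk 7 (remaining 16 GB)
25 GB → disk 8 (remaining 39 GB)
22 GB → disk 8 (remaining 17 GB)
Final disks: [21,22,21] [21,26] [26,21] [21,23] [23,22] [25,26] [24,24] [25,22].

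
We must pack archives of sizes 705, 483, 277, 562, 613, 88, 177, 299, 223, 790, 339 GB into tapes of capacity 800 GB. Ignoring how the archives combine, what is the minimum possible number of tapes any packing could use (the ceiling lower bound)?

6 tapes

Total size = 705 + 483 + 277 + 562 + 613 + 88 + 177 + 299 + 223 + 790 + 339 = 4556 GB.
⌈4556 / 800⌉ = 6.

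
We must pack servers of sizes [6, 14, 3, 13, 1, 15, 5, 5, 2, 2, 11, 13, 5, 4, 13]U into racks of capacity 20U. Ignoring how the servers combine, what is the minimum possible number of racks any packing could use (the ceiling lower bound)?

6

Total size = 6 + 14 + 3 + 13 + 1 + 15 + 5 + 5 + 2 + 2 + 11 + 13 + 5 + 4 + 13 = 112U.
⌈112 / 20⌉ = 6.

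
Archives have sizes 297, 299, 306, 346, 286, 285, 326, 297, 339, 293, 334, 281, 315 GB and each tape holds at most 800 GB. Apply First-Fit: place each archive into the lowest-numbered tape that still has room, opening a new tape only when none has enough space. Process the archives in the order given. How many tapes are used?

7

tape 1: place 297 GB, 503 GB left
tape 1: place 299 GB, 204 GB left
tape 2: place 306 GB, 494 GB left
tape 2: place 346 GB, 148 GB left
tape 3: place 286 GB, 514 GB left
tape 3: place 285 GB, 229 GB left
tape 4: place 326 GB, 474 GB left
tape 4: place 297 GB, 177 GB left
tape 5: place 339 GB, 461 GB left
tape 5: place 293 GB, 168 GB left
tape 6: place 334 GB, 466 GB left
tape 6: place 281 GB, 185 GB left
tape 7: place 315 GB, 485 GB left
Final tapes: [297,299] [306,346] [286,285] [326,297] [339,293] [334,281] [315].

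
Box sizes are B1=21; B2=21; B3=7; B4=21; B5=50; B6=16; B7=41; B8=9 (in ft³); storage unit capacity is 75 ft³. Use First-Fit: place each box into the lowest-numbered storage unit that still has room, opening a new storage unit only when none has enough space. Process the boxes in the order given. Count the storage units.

3

Put B1 (21 ft³) in storage unit 1; 54 ft³ remain.
Put B2 (21 ft³) in storage unit 1; 33 ft³ remain.
Put B3 (7 ft³) in storage unit 1; 26 ft³ remain.
Put B4 (21 ft³) in storage unit 1; 5 ft³ remain.
Put B5 (50 ft³) in storage unit 2; 25 ft³ remain.
Put B6 (16 ft³) in storage unit 2; 9 ft³ remain.
Put B7 (41 ft³) in storage unit 3; 34 ft³ remain.
Put B8 (9 ft³) in storage unit 2; 0 ft³ remain.
Final storage units: [21,21,7,21] [50,16,9] [41].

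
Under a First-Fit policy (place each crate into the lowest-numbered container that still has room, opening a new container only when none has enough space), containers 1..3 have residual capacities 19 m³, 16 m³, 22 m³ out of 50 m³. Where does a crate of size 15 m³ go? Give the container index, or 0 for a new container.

1

Containers with room: container 1 (19 m³), container 2 (16 m³), container 3 (22 m³).
The first with room is container 1.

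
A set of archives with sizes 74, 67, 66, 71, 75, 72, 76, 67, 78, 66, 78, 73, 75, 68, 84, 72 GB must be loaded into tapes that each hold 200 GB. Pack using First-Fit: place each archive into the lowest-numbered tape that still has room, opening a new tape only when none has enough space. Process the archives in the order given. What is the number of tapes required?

tape 1: place 74 GB, 126 GB left
tape 1: place 67 GB, 59 GB left
tape 2: place 66 GB, 134 GB left
tape 2: place 71 GB, 63 GB left
tape 3: place 75 GB, 125 GB left
tape 3: place 72 GB, 53 GB left
tape 4: place 76 GB, 124 GB left
tape 4: place 67 GB, 57 GB left
tape 5: place 78 GB, 122 GB left
tape 5: place 66 GB, 56 GB left
tape 6: place 78 GB, 122 GB left
tape 6: place 73 GB, 49 GB left
tape 7: place 75 GB, 125 GB left
tape 7: place 68 GB, 57 GB left
tape 8: place 84 GB, 116 GB left
tape 8: place 72 GB, 44 GB left
Final tapes: [74,67] [66,71] [75,72] [76,67] [78,66] [78,73] [75,68] [84,72].

8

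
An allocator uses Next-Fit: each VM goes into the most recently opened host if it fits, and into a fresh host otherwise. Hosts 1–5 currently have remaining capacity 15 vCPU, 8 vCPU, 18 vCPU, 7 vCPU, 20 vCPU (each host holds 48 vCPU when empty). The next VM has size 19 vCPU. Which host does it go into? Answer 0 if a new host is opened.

5

Next-Fit only looks at host 5, which has 20 vCPU free.
19 vCPU fits there.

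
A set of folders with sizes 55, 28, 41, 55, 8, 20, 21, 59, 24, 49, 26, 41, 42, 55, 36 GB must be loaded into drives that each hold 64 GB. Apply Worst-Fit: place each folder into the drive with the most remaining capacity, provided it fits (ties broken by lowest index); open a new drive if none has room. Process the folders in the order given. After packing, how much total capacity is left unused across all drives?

144

drive 1: place 55 GB, 9 GB left
drive 2: place 28 GB, 36 GB left
drive 3: place 41 GB, 23 GB left
drive 4: place 55 GB, 9 GB left
drive 2: place 8 GB, 28 GB left
drive 2: place 20 GB, 8 GB left
drive 3: place 21 GB, 2 GB left
drive 5: place 59 GB, 5 GB left
drive 6: place 24 GB, 40 GB left
drive 7: place 49 GB, 15 GB left
drive 6: place 26 GB, 14 GB left
drive 8: place 41 GB, 23 GB left
drive 9: place 42 GB, 22 GB left
drive 10: place 55 GB, 9 GB left
drive 11: place 36 GB, 28 GB left
11 drives × 64 GB = 704 GB; used 560 GB; unused 144 GB.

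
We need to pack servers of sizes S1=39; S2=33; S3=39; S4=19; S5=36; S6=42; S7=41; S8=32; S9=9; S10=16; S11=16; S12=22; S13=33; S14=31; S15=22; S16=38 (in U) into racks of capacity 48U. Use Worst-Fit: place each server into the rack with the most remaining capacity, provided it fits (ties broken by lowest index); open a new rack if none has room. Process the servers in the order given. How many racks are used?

rack 1: place S1 (39U), 9U left
rack 2: place S2 (33U), 15U left
rack 3: place S3 (39U), 9U left
rack 4: place S4 (19U), 29U left
rack 5: place S5 (36U), 12U left
rack 6: place S6 (42U), 6U left
rack 7: place S7 (41U), 7U left
rack 8: place S8 (32U), 16U left
rack 4: place S9 (9U), 20U left
rack 4: place S10 (16U), 4U left
rack 8: place S11 (16U), 0U left
rack 9: place S12 (22U), 26U left
rack 10: place S13 (33U), 15U left
rack 11: place S14 (31U), 17U left
rack 9: place S15 (22U), 4U left
rack 12: place S16 (38U), 10U left
Final racks: [39] [33] [39] [19,9,16] [36] [42] [41] [32,16] [22,22] [33] [31] [38].

12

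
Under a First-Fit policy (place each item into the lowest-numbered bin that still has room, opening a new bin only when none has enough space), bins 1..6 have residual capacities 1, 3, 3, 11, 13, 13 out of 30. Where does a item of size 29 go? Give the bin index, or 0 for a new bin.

No bin has ≥ 29 free, so a new bin is opened.

0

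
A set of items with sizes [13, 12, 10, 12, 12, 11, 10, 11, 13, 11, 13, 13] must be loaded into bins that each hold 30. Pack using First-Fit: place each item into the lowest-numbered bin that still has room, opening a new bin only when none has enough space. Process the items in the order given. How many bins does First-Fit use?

bin 1: place 13, 17 left
bin 1: place 12, 5 left
bin 2: place 10, 20 left
bin 2: place 12, 8 left
bin 3: place 12, 18 left
bin 3: place 11, 7 left
bin 4: place 10, 20 left
bin 4: place 11, 9 left
bin 5: place 13, 17 left
bin 5: place 11, 6 left
bin 6: place 13, 17 left
bin 6: place 13, 4 left

6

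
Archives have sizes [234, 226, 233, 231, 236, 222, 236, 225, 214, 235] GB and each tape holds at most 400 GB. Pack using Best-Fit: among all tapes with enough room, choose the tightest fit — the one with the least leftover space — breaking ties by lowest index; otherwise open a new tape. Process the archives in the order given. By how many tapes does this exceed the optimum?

0

Best-Fit: [234] [226] [233] [231] [236] [222] [236] [225] [214] [235] → 10 tapes.
10 archives exceed 200 GB (half the capacity), and no two of those can share a tape, so at least 10 tapes are needed.
So 10 is already optimal.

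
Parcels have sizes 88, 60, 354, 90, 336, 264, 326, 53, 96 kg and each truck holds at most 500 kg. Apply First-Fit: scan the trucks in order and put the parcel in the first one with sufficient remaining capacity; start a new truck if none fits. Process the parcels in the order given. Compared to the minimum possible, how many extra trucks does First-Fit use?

1

First-Fit: [88,60,90,53,96] [354] [336] [264] [326] → 5 trucks.
Total size 1667 kg; any packing needs at least ⌈1667/500⌉ = 4 trucks.
An optimal packing achieves that bound: [354,96] [336,90,60] [326,88,53] [264] → 4 trucks.
Excess: 5 − 4 = 1.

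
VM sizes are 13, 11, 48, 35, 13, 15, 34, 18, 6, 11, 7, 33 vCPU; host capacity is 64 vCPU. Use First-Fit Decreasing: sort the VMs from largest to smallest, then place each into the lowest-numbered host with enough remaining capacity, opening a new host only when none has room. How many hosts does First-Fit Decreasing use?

Sorted descending: 48, 35, 34, 33, 18, 15, 13, 13, 11, 11, 7, 6.
Put 48 vCPU in host 1; 16 vCPU remain.
Put 35 vCPU in host 2; 29 vCPU remain.
Put 34 vCPU in host 3; 30 vCPU remain.
Put 33 vCPU in host 4; 31 vCPU remain.
Put 18 vCPU in host 2; 11 vCPU remain.
Put 15 vCPU in host 1; 1 vCPU remain.
Put 13 vCPU in host 3; 17 vCPU remain.
Put 13 vCPU in host 3; 4 vCPU remain.
Put 11 vCPU in host 2; 0 vCPU remain.
Put 11 vCPU in host 4; 20 vCPU remain.
Put 7 vCPU in host 4; 13 vCPU remain.
Put 6 vCPU in host 4; 7 vCPU remain.
Final hosts: [48,15] [35,18,11] [34,13,13] [33,11,7,6].

4 hosts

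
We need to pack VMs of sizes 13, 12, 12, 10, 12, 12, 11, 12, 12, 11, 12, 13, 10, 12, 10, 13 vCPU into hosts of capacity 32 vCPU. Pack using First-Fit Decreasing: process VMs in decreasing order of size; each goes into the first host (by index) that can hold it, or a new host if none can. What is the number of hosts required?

8 hosts

Sorted descending: 13, 13, 13, 12, 12, 12, 12, 12, 12, 12, 12, 11, 11, 10, 10, 10.
host 1: place 13 vCPU, 19 vCPU left
host 1: place 13 vCPU, 6 vCPU left
host 2: place 13 vCPU, 19 vCPU left
host 2: place 12 vCPU, 7 vCPU left
host 3: place 12 vCPU, 20 vCPU left
host 3: place 12 vCPU, 8 vCPU left
host 4: place 12 vCPU, 20 vCPU left
host 4: place 12 vCPU, 8 vCPU left
host 5: place 12 vCPU, 20 vCPU left
host 5: place 12 vCPU, 8 vCPU left
host 6: place 12 vCPU, 20 vCPU left
host 6: place 11 vCPU, 9 vCPU left
host 7: place 11 vCPU, 21 vCPU left
host 7: place 10 vCPU, 11 vCPU left
host 7: place 10 vCPU, 1 vCPU left
host 8: place 10 vCPU, 22 vCPU left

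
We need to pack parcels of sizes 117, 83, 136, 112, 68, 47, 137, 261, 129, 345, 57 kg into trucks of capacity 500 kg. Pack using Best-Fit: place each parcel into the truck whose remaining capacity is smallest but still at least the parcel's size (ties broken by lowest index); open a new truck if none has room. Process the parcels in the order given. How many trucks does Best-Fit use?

Put 117 kg in truck 1; 383 kg remain.
Put 83 kg in truck 1; 300 kg remain.
Put 136 kg in truck 1; 164 kg remain.
Put 112 kg in truck 1; 52 kg remain.
Put 68 kg in truck 2; 432 kg remain.
Put 47 kg in truck 1; 5 kg remain.
Put 137 kg in truck 2; 295 kg remain.
Put 261 kg in truck 2; 34 kg remain.
Put 129 kg in truck 3; 371 kg remain.
Put 345 kg in truck 3; 26 kg remain.
Put 57 kg in truck 4; 443 kg remain.
Final trucks: [117,83,136,112,47] [68,137,261] [129,345] [57].

4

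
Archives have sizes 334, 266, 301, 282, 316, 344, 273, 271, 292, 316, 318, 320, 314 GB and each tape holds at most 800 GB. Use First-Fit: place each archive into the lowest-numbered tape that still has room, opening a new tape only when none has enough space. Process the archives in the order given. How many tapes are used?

7 tapes

tape 1: place 334 GB, 466 GB left
tape 1: place 266 GB, 200 GB left
tape 2: place 301 GB, 499 GB left
tape 2: place 282 GB, 217 GB left
tape 3: place 316 GB, 484 GB left
tape 3: place 344 GB, 140 GB left
tape 4: place 273 GB, 527 GB left
tape 4: place 271 GB, 256 GB left
tape 5: place 292 GB, 508 GB left
tape 5: place 316 GB, 192 GB left
tape 6: place 318 GB, 482 GB left
tape 6: place 320 GB, 162 GB left
tape 7: place 314 GB, 486 GB left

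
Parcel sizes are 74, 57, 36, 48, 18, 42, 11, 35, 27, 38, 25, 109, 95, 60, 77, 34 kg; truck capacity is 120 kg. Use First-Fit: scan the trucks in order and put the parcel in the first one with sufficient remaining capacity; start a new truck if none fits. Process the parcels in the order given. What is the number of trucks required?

8

Put 74 kg in truck 1; 46 kg remain.
Put 57 kg in truck 2; 63 kg remain.
Put 36 kg in truck 1; 10 kg remain.
Put 48 kg in truck 2; 15 kg remain.
Put 18 kg in truck 3; 102 kg remain.
Put 42 kg in truck 3; 60 kg remain.
Put 11 kg in truck 2; 4 kg remain.
Put 35 kg in truck 3; 25 kg remain.
Put 27 kg in truck 4; 93 kg remain.
Put 38 kg in truck 4; 55 kg remain.
Put 25 kg in truck 3; 0 kg remain.
Put 109 kg in truck 5; 11 kg remain.
Put 95 kg in truck 6; 25 kg remain.
Put 60 kg in truck 7; 60 kg remain.
Put 77 kg in truck 8; 43 kg remain.
Put 34 kg in truck 4; 21 kg remain.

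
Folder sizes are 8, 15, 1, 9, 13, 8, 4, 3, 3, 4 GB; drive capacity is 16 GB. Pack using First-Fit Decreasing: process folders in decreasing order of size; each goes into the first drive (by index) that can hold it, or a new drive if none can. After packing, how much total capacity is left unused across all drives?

Sorted descending: 15, 13, 9, 8, 8, 4, 4, 3, 3, 1.
Put 15 GB in drive 1; 1 GB remain.
Put 13 GB in drive 2; 3 GB remain.
Put 9 GB in drive 3; 7 GB remain.
Put 8 GB in drive 4; 8 GB remain.
Put 8 GB in drive 4; 0 GB remain.
Put 4 GB in drive 3; 3 GB remain.
Put 4 GB in drive 5; 12 GB remain.
Put 3 GB in drive 2; 0 GB remain.
Put 3 GB in drive 3; 0 GB remain.
Put 1 GB in drive 1; 0 GB remain.
5 drives × 16 GB = 80 GB; used 68 GB; unused 12 GB.

12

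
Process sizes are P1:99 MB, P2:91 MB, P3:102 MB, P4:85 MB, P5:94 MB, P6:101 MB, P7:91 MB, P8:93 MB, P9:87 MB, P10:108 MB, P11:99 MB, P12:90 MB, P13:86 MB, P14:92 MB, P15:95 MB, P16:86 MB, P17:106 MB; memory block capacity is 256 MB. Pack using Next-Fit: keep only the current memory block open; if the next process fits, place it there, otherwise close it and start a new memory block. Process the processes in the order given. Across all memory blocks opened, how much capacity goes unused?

P1 (99 MB) → memory block 1 (remaining 157 MB)
P2 (91 MB) → memory block 1 (remaining 66 MB)
P3 (102 MB) → memory block 2 (remaining 154 MB)
P4 (85 MB) → memory block 2 (remaining 69 MB)
P5 (94 MB) → memory block 3 (remaining 162 MB)
P6 (101 MB) → memory block 3 (remaining 61 MB)
P7 (91 MB) → memory block 4 (remaining 165 MB)
P8 (93 MB) → memory block 4 (remaining 72 MB)
P9 (87 MB) → memory block 5 (remaining 169 MB)
P10 (108 MB) → memory block 5 (remaining 61 MB)
P11 (99 MB) → memory block 6 (remaining 157 MB)
P12 (90 MB) → memory block 6 (remaining 67 MB)
P13 (86 MB) → memory block 7 (remaining 170 MB)
P14 (92 MB) → memory block 7 (remaining 78 MB)
P15 (95 MB) → memory block 8 (remaining 161 MB)
P16 (86 MB) → memory block 8 (remaining 75 MB)
P17 (106 MB) → memory block 9 (remaining 150 MB)
9 memory blocks × 256 MB = 2304 MB; used 1605 MB; unused 699 MB.

699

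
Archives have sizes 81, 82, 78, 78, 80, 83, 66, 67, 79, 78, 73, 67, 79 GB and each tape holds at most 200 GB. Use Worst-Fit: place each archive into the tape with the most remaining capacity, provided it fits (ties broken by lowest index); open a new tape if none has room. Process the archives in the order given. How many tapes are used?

81 GB → tape 1 (remaining 119 GB)
82 GB → tape 1 (remaining 37 GB)
78 GB → tape 2 (remaining 122 GB)
78 GB → tape 2 (remaining 44 GB)
80 GB → tape 3 (remaining 120 GB)
83 GB → tape 3 (remaining 37 GB)
66 GB → tape 4 (remaining 134 GB)
67 GB → tape 4 (remaining 67 GB)
79 GB → tape 5 (remaining 121 GB)
78 GB → tape 5 (remaining 43 GB)
73 GB → tape 6 (remaining 127 GB)
67 GB → tape 6 (remaining 60 GB)
79 GB → tape 7 (remaining 121 GB)
Final tapes: [81,82] [78,78] [80,83] [66,67] [79,78] [73,67] [79].

7 tapes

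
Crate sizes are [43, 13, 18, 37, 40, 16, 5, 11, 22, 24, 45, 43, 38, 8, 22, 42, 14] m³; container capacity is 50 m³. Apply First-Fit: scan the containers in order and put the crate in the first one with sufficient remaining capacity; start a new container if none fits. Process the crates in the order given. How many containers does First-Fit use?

10

container 1: place 43 m³, 7 m³ left
container 2: place 13 m³, 37 m³ left
container 2: place 18 m³, 19 m³ left
container 3: place 37 m³, 13 m³ left
container 4: place 40 m³, 10 m³ left
container 2: place 16 m³, 3 m³ left
container 1: place 5 m³, 2 m³ left
container 3: place 11 m³, 2 m³ left
container 5: place 22 m³, 28 m³ left
container 5: place 24 m³, 4 m³ left
container 6: place 45 m³, 5 m³ left
container 7: place 43 m³, 7 m³ left
container 8: place 38 m³, 12 m³ left
container 4: place 8 m³, 2 m³ left
container 9: place 22 m³, 28 m³ left
container 10: place 42 m³, 8 m³ left
container 9: place 14 m³, 14 m³ left
Final containers: [43,5] [13,18,16] [37,11] [40,8] [22,24] [45] [43] [38] [22,14] [42].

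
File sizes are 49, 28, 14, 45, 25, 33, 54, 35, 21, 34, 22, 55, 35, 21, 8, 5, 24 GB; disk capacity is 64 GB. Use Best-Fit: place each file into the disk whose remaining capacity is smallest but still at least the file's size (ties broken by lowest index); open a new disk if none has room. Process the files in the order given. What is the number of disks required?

9

49 GB → disk 1 (remaining 15 GB)
28 GB → disk 2 (remaining 36 GB)
14 GB → disk 1 (remaining 1 GB)
45 GB → disk 3 (remaining 19 GB)
25 GB → disk 2 (remaining 11 GB)
33 GB → disk 4 (remaining 31 GB)
54 GB → disk 5 (remaining 10 GB)
35 GB → disk 6 (remaining 29 GB)
21 GB → disk 6 (remaining 8 GB)
34 GB → disk 7 (remaining 30 GB)
22 GB → disk 7 (remaining 8 GB)
55 GB → disk 8 (remaining 9 GB)
35 GB → disk 9 (remaining 29 GB)
21 GB → disk 9 (remaining 8 GB)
8 GB → disk 6 (remaining 0 GB)
5 GB → disk 7 (remaining 3 GB)
24 GB → disk 4 (remaining 7 GB)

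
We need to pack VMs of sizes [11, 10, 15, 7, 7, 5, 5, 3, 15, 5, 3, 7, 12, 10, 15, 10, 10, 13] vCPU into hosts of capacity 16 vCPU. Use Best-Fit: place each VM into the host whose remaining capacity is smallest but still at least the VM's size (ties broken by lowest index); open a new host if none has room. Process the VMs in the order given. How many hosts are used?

13 hosts

11 vCPU → host 1 (remaining 5 vCPU)
10 vCPU → host 2 (remaining 6 vCPU)
15 vCPU → host 3 (remaining 1 vCPU)
7 vCPU → host 4 (remaining 9 vCPU)
7 vCPU → host 4 (remaining 2 vCPU)
5 vCPU → host 1 (remaining 0 vCPU)
5 vCPU → host 2 (remaining 1 vCPU)
3 vCPU → host 5 (remaining 13 vCPU)
15 vCPU → host 6 (remaining 1 vCPU)
5 vCPU → host 5 (remaining 8 vCPU)
3 vCPU → host 5 (remaining 5 vCPU)
7 vCPU → host 7 (remaining 9 vCPU)
12 vCPU → host 8 (remaining 4 vCPU)
10 vCPU → host 9 (remaining 6 vCPU)
15 vCPU → host 10 (remaining 1 vCPU)
10 vCPU → host 11 (remaining 6 vCPU)
10 vCPU → host 12 (remaining 6 vCPU)
13 vCPU → host 13 (remaining 3 vCPU)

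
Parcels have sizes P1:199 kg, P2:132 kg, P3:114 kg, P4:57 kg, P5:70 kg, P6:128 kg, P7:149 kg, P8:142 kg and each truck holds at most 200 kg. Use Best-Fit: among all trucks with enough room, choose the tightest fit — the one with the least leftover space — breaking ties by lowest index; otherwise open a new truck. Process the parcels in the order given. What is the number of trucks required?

6

truck 1: place P1 (199 kg), 1 kg left
truck 2: place P2 (132 kg), 68 kg left
truck 3: place P3 (114 kg), 86 kg left
truck 2: place P4 (57 kg), 11 kg left
truck 3: place P5 (70 kg), 16 kg left
truck 4: place P6 (128 kg), 72 kg left
truck 5: place P7 (149 kg), 51 kg left
truck 6: place P8 (142 kg), 58 kg left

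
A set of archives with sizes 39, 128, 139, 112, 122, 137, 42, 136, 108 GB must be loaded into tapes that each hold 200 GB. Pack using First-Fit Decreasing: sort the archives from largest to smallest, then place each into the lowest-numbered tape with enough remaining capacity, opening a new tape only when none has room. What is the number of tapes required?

7 tapes

Sorted descending: 139, 137, 136, 128, 122, 112, 108, 42, 39.
tape 1: place 139 GB, 61 GB left
tape 2: place 137 GB, 63 GB left
tape 3: place 136 GB, 64 GB left
tape 4: place 128 GB, 72 GB left
tape 5: place 122 GB, 78 GB left
tape 6: place 112 GB, 88 GB left
tape 7: place 108 GB, 92 GB left
tape 1: place 42 GB, 19 GB left
tape 2: place 39 GB, 24 GB left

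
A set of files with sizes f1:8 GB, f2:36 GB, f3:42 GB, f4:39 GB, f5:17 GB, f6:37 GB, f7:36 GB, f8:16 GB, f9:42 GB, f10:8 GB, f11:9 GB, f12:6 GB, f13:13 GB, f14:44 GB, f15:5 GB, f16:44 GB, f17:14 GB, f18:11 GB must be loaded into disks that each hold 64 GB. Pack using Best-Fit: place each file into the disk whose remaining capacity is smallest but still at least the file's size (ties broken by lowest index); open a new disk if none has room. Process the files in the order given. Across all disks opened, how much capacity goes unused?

f1 (8 GB) → disk 1 (remaining 56 GB)
f2 (36 GB) → disk 1 (remaining 20 GB)
f3 (42 GB) → disk 2 (remaining 22 GB)
f4 (39 GB) → disk 3 (remaining 25 GB)
f5 (17 GB) → disk 1 (remaining 3 GB)
f6 (37 GB) → disk 4 (remaining 27 GB)
f7 (36 GB) → disk 5 (remaining 28 GB)
f8 (16 GB) → disk 2 (remaining 6 GB)
f9 (42 GB) → disk 6 (remaining 22 GB)
f10 (8 GB) → disk 6 (remaining 14 GB)
f11 (9 GB) → disk 6 (remaining 5 GB)
f12 (6 GB) → disk 2 (remaining 0 GB)
f13 (13 GB) → disk 3 (remaining 12 GB)
f14 (44 GB) → disk 7 (remaining 20 GB)
f15 (5 GB) → disk 6 (remaining 0 GB)
f16 (44 GB) → disk 8 (remaining 20 GB)
f17 (14 GB) → disk 7 (remaining 6 GB)
f18 (11 GB) → disk 3 (remaining 1 GB)
8 disks × 64 GB = 512 GB; used 427 GB; unused 85 GB.

85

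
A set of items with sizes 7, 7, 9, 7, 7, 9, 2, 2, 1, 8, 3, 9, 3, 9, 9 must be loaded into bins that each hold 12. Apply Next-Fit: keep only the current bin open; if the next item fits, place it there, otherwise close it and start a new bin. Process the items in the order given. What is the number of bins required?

bin 1: place 7, 5 left
bin 2: place 7, 5 left
bin 3: place 9, 3 left
bin 4: place 7, 5 left
bin 5: place 7, 5 left
bin 6: place 9, 3 left
bin 6: place 2, 1 left
bin 7: place 2, 10 left
bin 7: place 1, 9 left
bin 7: place 8, 1 left
bin 8: place 3, 9 left
bin 8: place 9, 0 left
bin 9: place 3, 9 left
bin 9: place 9, 0 left
bin 10: place 9, 3 left
Final bins: [7] [7] [9] [7] [7] [9,2] [2,1,8] [3,9] [3,9] [9].

10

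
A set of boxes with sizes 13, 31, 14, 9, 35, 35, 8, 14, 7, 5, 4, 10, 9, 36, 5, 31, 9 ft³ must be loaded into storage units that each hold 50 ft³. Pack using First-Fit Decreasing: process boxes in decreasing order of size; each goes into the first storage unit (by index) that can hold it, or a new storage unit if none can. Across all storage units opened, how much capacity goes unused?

Sorted descending: 36, 35, 35, 31, 31, 14, 14, 13, 10, 9, 9, 9, 8, 7, 5, 5, 4.
36 ft³ → storage unit 1 (remaining 14 ft³)
35 ft³ → storage unit 2 (remaining 15 ft³)
35 ft³ → storage unit 3 (remaining 15 ft³)
31 ft³ → storage unit 4 (remaining 19 ft³)
31 ft³ → storage unit 5 (remaining 19 ft³)
14 ft³ → storage unit 1 (remaining 0 ft³)
14 ft³ → storage unit 2 (remaining 1 ft³)
13 ft³ → storage unit 3 (remaining 2 ft³)
10 ft³ → storage unit 4 (remaining 9 ft³)
9 ft³ → storage unit 4 (remaining 0 ft³)
9 ft³ → storage unit 5 (remaining 10 ft³)
9 ft³ → storage unit 5 (remaining 1 ft³)
8 ft³ → storage unit 6 (remaining 42 ft³)
7 ft³ → storage unit 6 (remaining 35 ft³)
5 ft³ → storage unit 6 (remaining 30 ft³)
5 ft³ → storage unit 6 (remaining 25 ft³)
4 ft³ → storage unit 6 (remaining 21 ft³)
6 storage units × 50 ft³ = 300 ft³; used 275 ft³; unused 25 ft³.

25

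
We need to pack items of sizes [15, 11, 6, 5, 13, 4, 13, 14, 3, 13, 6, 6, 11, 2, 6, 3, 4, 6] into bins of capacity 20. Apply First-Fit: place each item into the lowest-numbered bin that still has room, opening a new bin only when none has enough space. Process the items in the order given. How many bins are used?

8

15 → bin 1 (remaining 5)
11 → bin 2 (remaining 9)
6 → bin 2 (remaining 3)
5 → bin 1 (remaining 0)
13 → bin 3 (remaining 7)
4 → bin 3 (remaining 3)
13 → bin 4 (remaining 7)
14 → bin 5 (remaining 6)
3 → bin 2 (remaining 0)
13 → bin 6 (remaining 7)
6 → bin 4 (remaining 1)
6 → bin 5 (remaining 0)
11 → bin 7 (remaining 9)
2 → bin 3 (remaining 1)
6 → bin 6 (remaining 1)
3 → bin 7 (remaining 6)
4 → bin 7 (remaining 2)
6 → bin 8 (remaining 14)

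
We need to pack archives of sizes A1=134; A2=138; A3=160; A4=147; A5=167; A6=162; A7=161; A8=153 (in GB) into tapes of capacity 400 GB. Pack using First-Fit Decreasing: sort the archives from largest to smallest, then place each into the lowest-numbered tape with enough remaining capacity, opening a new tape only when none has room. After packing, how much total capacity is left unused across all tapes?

Sorted descending: 167, 162, 161, 160, 153, 147, 138, 134.
167 GB → tape 1 (remaining 233 GB)
162 GB → tape 1 (remaining 71 GB)
161 GB → tape 2 (remaining 239 GB)
160 GB → tape 2 (remaining 79 GB)
153 GB → tape 3 (remaining 247 GB)
147 GB → tape 3 (remaining 100 GB)
138 GB → tape 4 (remaining 262 GB)
134 GB → tape 4 (remaining 128 GB)
4 tapes × 400 GB = 1600 GB; used 1222 GB; unused 378 GB.

378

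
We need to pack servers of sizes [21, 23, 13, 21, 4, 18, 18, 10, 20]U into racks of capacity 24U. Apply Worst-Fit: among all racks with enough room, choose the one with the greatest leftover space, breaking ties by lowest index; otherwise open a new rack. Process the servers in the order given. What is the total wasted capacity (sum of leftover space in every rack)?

rack 1: place 21U, 3U left
rack 2: place 23U, 1U left
rack 3: place 13U, 11U left
rack 4: place 21U, 3U left
rack 3: place 4U, 7U left
rack 5: place 18U, 6U left
rack 6: place 18U, 6U left
rack 7: place 10U, 14U left
rack 8: place 20U, 4U left
8 racks × 24U = 192U; used 148U; unused 44U.

44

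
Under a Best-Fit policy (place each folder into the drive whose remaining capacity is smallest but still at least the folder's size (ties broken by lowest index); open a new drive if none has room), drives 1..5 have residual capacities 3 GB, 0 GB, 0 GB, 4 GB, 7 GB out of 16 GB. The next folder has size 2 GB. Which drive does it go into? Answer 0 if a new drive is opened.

Drives with room: drive 1 (3 GB), drive 4 (4 GB), drive 5 (7 GB).
Tightest fit is drive 1 with 3 GB free.

1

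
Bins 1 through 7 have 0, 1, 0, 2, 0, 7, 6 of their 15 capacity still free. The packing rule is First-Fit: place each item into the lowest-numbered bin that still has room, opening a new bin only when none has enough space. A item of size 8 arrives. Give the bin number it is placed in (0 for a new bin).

0

No bin has ≥ 8 free, so a new bin is opened.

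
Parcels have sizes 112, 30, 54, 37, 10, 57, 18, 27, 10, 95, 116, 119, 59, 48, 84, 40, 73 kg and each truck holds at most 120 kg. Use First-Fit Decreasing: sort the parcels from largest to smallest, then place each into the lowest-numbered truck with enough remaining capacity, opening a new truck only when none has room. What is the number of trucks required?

Sorted descending: 119, 116, 112, 95, 84, 73, 59, 57, 54, 48, 40, 37, 30, 27, 18, 10, 10.
119 kg → truck 1 (remaining 1 kg)
116 kg → truck 2 (remaining 4 kg)
112 kg → truck 3 (remaining 8 kg)
95 kg → truck 4 (remaining 25 kg)
84 kg → truck 5 (remaining 36 kg)
73 kg → truck 6 (remaining 47 kg)
59 kg → truck 7 (remaining 61 kg)
57 kg → truck 7 (remaining 4 kg)
54 kg → truck 8 (remaining 66 kg)
48 kg → truck 8 (remaining 18 kg)
40 kg → truck 6 (remaining 7 kg)
37 kg → truck 9 (remaining 83 kg)
30 kg → truck 5 (remaining 6 kg)
27 kg → truck 9 (remaining 56 kg)
18 kg → truck 4 (remaining 7 kg)
10 kg → truck 8 (remaining 8 kg)
10 kg → truck 9 (remaining 46 kg)

9 trucks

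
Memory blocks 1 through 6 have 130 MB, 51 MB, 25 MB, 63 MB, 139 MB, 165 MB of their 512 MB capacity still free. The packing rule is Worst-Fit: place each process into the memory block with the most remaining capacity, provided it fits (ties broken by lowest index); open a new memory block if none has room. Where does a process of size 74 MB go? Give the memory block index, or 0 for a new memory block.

6

Memory blocks with room: memory block 1 (130 MB), memory block 5 (139 MB), memory block 6 (165 MB).
Most room is memory block 6 with 165 MB free.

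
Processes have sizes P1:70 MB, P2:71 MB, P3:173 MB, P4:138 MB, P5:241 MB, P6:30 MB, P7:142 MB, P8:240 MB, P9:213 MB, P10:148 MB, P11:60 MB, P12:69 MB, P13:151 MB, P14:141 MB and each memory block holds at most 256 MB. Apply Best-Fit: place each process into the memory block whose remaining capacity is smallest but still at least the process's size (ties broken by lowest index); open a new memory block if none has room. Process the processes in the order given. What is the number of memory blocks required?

10 memory blocks

memory block 1: place P1 (70 MB), 186 MB left
memory block 1: place P2 (71 MB), 115 MB left
memory block 2: place P3 (173 MB), 83 MB left
memory block 3: place P4 (138 MB), 118 MB left
memory block 4: place P5 (241 MB), 15 MB left
memory block 2: place P6 (30 MB), 53 MB left
memory block 5: place P7 (142 MB), 114 MB left
memory block 6: place P8 (240 MB), 16 MB left
memory block 7: place P9 (213 MB), 43 MB left
memory block 8: place P10 (148 MB), 108 MB left
memory block 8: place P11 (60 MB), 48 MB left
memory block 5: place P12 (69 MB), 45 MB left
memory block 9: place P13 (151 MB), 105 MB left
memory block 10: place P14 (141 MB), 115 MB left
Final memory blocks: [70,71] [173,30] [138] [241] [142,69] [240] [213] [148,60] [151] [141].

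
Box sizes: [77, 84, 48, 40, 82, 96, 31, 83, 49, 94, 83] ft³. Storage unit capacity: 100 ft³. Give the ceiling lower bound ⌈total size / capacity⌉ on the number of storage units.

8 storage units

Total size = 77 + 84 + 48 + 40 + 82 + 96 + 31 + 83 + 49 + 94 + 83 = 767 ft³.
⌈767 / 100⌉ = 8.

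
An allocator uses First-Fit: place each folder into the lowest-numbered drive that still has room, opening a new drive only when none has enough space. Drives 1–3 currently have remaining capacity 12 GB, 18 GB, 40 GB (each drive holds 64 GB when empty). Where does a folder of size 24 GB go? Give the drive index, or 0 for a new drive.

Drives with room: drive 3 (40 GB).
The first with room is drive 3.

3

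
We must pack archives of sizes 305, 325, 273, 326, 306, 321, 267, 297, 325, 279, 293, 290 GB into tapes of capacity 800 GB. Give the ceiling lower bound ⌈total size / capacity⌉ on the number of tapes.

Total size = 305 + 325 + 273 + 326 + 306 + 321 + 267 + 297 + 325 + 279 + 293 + 290 = 3607 GB.
⌈3607 / 800⌉ = 5.

5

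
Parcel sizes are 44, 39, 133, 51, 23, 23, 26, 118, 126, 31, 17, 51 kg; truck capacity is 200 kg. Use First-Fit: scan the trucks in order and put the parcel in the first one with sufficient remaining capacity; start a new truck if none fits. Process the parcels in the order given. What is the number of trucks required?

44 kg → truck 1 (remaining 156 kg)
39 kg → truck 1 (remaining 117 kg)
133 kg → truck 2 (remaining 67 kg)
51 kg → truck 1 (remaining 66 kg)
23 kg → truck 1 (remaining 43 kg)
23 kg → truck 1 (remaining 20 kg)
26 kg → truck 2 (remaining 41 kg)
118 kg → truck 3 (remaining 82 kg)
126 kg → truck 4 (remaining 74 kg)
31 kg → truck 2 (remaining 10 kg)
17 kg → truck 1 (remaining 3 kg)
51 kg → truck 3 (remaining 31 kg)

4 trucks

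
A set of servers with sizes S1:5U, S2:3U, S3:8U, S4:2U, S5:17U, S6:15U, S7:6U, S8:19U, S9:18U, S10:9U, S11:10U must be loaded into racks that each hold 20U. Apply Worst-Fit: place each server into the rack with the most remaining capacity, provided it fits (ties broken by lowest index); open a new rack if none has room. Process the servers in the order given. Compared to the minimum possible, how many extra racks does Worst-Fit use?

Worst-Fit: [5,3,8,2] [17] [15] [6,9] [19] [18] [10] → 7 racks.
Total size 112U; any packing needs at least ⌈112/20⌉ = 6 racks.
An optimal packing achieves that bound: [19] [18,2] [17,3] [15,5] [10,9] [8,6] → 6 racks.
Excess: 7 − 6 = 1.

1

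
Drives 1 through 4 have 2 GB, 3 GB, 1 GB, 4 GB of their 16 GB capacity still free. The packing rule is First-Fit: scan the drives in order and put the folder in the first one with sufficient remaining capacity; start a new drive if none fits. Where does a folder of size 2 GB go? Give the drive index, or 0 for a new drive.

Drives with room: drive 1 (2 GB), drive 2 (3 GB), drive 4 (4 GB).
The first with room is drive 1.

1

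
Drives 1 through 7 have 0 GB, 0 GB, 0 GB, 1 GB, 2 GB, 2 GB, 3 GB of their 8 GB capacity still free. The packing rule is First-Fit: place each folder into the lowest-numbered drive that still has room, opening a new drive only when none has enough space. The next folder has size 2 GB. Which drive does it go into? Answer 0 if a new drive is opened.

5

Drives with room: drive 5 (2 GB), drive 6 (2 GB), drive 7 (3 GB).
The first with room is drive 5.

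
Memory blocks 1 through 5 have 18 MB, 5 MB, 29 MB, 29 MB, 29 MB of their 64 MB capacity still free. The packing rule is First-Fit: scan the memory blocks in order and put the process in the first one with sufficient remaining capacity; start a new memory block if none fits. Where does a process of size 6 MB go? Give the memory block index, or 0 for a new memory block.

1

Memory blocks with room: memory block 1 (18 MB), memory block 3 (29 MB), memory block 4 (29 MB), memory block 5 (29 MB).
The first with room is memory block 1.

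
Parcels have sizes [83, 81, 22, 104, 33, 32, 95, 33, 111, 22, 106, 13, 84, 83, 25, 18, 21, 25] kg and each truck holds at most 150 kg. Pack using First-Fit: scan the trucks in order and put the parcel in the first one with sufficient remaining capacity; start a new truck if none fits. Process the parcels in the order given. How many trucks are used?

8 trucks

Put 83 kg in truck 1; 67 kg remain.
Put 81 kg in truck 2; 69 kg remain.
Put 22 kg in truck 1; 45 kg remain.
Put 104 kg in truck 3; 46 kg remain.
Put 33 kg in truck 1; 12 kg remain.
Put 32 kg in truck 2; 37 kg remain.
Put 95 kg in truck 4; 55 kg remain.
Put 33 kg in truck 2; 4 kg remain.
Put 111 kg in truck 5; 39 kg remain.
Put 22 kg in truck 3; 24 kg remain.
Put 106 kg in truck 6; 44 kg remain.
Put 13 kg in truck 3; 11 kg remain.
Put 84 kg in truck 7; 66 kg remain.
Put 83 kg in truck 8; 67 kg remain.
Put 25 kg in truck 4; 30 kg remain.
Put 18 kg in truck 4; 12 kg remain.
Put 21 kg in truck 5; 18 kg remain.
Put 25 kg in truck 6; 19 kg remain.
Final trucks: [83,22,33] [81,32,33] [104,22,13] [95,25,18] [111,21] [106,25] [84] [83].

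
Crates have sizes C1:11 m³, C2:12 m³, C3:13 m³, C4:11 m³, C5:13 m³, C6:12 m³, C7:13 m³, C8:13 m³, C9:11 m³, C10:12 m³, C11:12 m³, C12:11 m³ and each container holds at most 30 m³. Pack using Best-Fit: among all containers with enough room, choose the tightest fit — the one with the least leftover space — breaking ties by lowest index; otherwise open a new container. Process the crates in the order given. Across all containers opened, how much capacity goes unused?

36

container 1: place C1 (11 m³), 19 m³ left
container 1: place C2 (12 m³), 7 m³ left
container 2: place C3 (13 m³), 17 m³ left
container 2: place C4 (11 m³), 6 m³ left
container 3: place C5 (13 m³), 17 m³ left
container 3: place C6 (12 m³), 5 m³ left
container 4: place C7 (13 m³), 17 m³ left
container 4: place C8 (13 m³), 4 m³ left
container 5: place C9 (11 m³), 19 m³ left
container 5: place C10 (12 m³), 7 m³ left
container 6: place C11 (12 m³), 18 m³ left
container 6: place C12 (11 m³), 7 m³ left
6 containers × 30 m³ = 180 m³; used 144 m³; unused 36 m³.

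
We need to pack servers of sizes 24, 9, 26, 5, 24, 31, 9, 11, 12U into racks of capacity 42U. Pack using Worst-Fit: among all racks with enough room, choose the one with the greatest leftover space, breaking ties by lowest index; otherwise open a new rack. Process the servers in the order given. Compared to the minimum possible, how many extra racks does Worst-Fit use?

1

Worst-Fit: [24,9] [26,5,11] [24,9] [31] [12] → 5 racks.
Total size 151U; any packing needs at least ⌈151/42⌉ = 4 racks.
An optimal packing achieves that bound: [31,11] [26,12] [24,9,9] [24,5] → 4 racks.
Excess: 5 − 4 = 1.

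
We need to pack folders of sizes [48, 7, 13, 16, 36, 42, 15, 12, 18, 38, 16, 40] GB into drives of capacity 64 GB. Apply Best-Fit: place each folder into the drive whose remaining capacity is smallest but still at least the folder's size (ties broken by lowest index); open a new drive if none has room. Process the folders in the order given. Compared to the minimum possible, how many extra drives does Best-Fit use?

Best-Fit: [48,7] [13,16,18] [36,12,16] [42,15] [38] [40] → 6 drives.
Total size 301 GB; any packing needs at least ⌈301/64⌉ = 5 drives.
An optimal packing achieves that bound: [48,16] [42,18] [40,16,7] [38,15] [36,13,12] → 5 drives.
Excess: 6 − 5 = 1.

1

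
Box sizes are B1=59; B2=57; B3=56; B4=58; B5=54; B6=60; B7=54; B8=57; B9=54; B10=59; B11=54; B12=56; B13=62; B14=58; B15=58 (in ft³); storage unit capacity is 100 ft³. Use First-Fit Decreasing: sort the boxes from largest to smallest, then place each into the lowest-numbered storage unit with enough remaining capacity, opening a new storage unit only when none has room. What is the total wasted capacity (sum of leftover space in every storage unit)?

Sorted descending: 62, 60, 59, 59, 58, 58, 58, 57, 57, 56, 56, 54, 54, 54, 54.
62 ft³ → storage unit 1 (remaining 38 ft³)
60 ft³ → storage unit 2 (remaining 40 ft³)
59 ft³ → storage unit 3 (remaining 41 ft³)
59 ft³ → storage unit 4 (remaining 41 ft³)
58 ft³ → storage unit 5 (remaining 42 ft³)
58 ft³ → storage unit 6 (remaining 42 ft³)
58 ft³ → storage unit 7 (remaining 42 ft³)
57 ft³ → storage unit 8 (remaining 43 ft³)
57 ft³ → storage unit 9 (remaining 43 ft³)
56 ft³ → storage unit 10 (remaining 44 ft³)
56 ft³ → storage unit 11 (remaining 44 ft³)
54 ft³ → storage unit 12 (remaining 46 ft³)
54 ft³ → storage unit 13 (remaining 46 ft³)
54 ft³ → storage unit 14 (remaining 46 ft³)
54 ft³ → storage unit 15 (remaining 46 ft³)
15 storage units × 100 ft³ = 1500 ft³; used 856 ft³; unused 644 ft³.

644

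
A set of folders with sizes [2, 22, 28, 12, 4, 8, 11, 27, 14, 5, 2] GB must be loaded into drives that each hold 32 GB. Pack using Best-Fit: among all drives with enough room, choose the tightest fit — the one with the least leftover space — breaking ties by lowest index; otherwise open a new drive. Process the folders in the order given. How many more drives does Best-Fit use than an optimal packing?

Best-Fit: [2,22,8] [28,4] [12,11,2] [27,5] [14] → 5 drives.
Total size 135 GB; any packing needs at least ⌈135/32⌉ = 5 drives.
So 5 is already optimal.

0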